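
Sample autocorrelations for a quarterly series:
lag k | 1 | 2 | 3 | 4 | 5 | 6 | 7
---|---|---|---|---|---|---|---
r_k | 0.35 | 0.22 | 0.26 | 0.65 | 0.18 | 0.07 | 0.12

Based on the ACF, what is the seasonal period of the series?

4

The largest autocorrelation is r_4 = 0.65; the remaining lags stay at or below 0.35. The elevated value at lag 1 (0.35), dropping to 0.22 at lag 2, reflects decaying short-term dependence rather than seasonality.
The dominant spike at lag 4 indicates a seasonal period of 4.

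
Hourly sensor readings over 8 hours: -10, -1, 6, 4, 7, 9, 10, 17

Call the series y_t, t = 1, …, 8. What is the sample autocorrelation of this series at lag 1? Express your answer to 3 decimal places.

Mean ȳ = (-10 − 1 + 6 + 4 + 7 + 9 + 10 + 17)/8 = 5.2500
Numerator Σ_{t=1}^{7}(y_t−ȳ)(y_{t+1}−ȳ) = 167.6875
Denominator Σ(y_t−ȳ)² = 451.5000
r_1 = 167.6875 / 451.5000 = 0.371

0.371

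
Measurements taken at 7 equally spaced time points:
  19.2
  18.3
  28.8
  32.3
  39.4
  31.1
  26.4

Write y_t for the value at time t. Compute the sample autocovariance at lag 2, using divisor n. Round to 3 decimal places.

Mean ȳ = (19.2 + 18.3 + 28.8 + 32.3 + 39.4 + 31.1 + 26.4)/7 = 27.9286
Σ_{t=1}^{5}(y_t−ȳ)(y_{t+2}−ȳ) = -43.3716
γ_2 = -43.3716 / 7 = -6.196

-6.196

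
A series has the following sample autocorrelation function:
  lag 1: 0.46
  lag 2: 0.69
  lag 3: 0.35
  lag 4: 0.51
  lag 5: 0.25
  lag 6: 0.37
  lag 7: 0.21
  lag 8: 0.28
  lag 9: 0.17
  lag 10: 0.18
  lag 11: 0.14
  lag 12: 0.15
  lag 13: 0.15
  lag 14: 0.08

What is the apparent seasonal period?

The largest autocorrelation is r_2 = 0.69, with a weaker echo at lag 4 (0.51); the remaining lags stay at or below 0.46.
The dominant spike at lag 2 indicates a seasonal period of 2.

2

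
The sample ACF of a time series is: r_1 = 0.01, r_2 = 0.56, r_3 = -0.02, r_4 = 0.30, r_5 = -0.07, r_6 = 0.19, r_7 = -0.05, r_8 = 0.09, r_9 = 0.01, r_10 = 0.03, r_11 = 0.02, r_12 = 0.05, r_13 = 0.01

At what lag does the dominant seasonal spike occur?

2

The largest autocorrelation is r_2 = 0.56, with weaker echoes at lags 4 (0.30) and 6 (0.19); the remaining lags stay at or below 0.09.
The dominant spike at lag 2 indicates a seasonal period of 2.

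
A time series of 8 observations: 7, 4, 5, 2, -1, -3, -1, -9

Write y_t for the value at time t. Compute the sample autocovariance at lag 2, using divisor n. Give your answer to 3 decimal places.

Mean ȳ = (7 + 4 + 5 + 2 − 1 − 3 − 1 − 9)/8 = 0.5000
Deviations: 6.5000, 3.5000, 4.5000, 1.5000, -1.5000, -3.5000, -1.5000, -9.5000
Σ_{t=1}^{6}(y_t−ȳ)(y_{t+2}−ȳ) = 58.0000
γ_2 = 58.0000 / 8 = 7.250

7.250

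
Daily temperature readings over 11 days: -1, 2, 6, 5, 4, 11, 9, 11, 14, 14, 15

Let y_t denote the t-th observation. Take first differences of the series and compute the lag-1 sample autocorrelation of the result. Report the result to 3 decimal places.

First differences Δy: 3, 4, -1, -1, 7, -2, 2, 3, 0, 1
Mean of differences = 1.6000
Numerator Σ(Δy_t−Δȳ)(Δy_{t+1}−Δȳ) = -31.7600
Denominator Σ(Δy_t−Δȳ)² = 68.4000
r_1(Δy) = -31.7600 / 68.4000 = -0.464

-0.464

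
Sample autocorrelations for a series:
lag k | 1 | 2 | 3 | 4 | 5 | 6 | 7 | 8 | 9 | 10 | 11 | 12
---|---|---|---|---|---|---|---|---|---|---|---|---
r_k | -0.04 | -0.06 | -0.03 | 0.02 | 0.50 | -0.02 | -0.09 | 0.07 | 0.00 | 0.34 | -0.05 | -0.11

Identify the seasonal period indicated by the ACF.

The largest autocorrelation is r_5 = 0.50, with a weaker echo at lag 10 (0.34); the remaining lags stay at or below 0.07.
The dominant spike at lag 5 indicates a seasonal period of 5.

5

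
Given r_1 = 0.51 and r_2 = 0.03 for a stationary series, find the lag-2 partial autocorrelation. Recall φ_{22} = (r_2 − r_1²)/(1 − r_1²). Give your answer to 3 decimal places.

-0.311

φ_{22} = (r_2 − r_1²) / (1 − r_1²)
r_1² = (0.51)² = 0.2601
Numerator = 0.03 − 0.2601 = -0.2301; denominator = 1 − 0.2601 = 0.7399
φ_{22} = -0.2301 / 0.7399 = -0.311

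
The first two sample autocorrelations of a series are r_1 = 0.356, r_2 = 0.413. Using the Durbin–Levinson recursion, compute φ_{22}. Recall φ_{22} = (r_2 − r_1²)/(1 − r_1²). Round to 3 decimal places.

0.328

φ_{22} = (r_2 − r_1²) / (1 − r_1²)
r_1² = (0.356)² = 0.126736
Numerator = 0.413 − 0.1267 = 0.2863; denominator = 1 − 0.1267 = 0.8733
φ_{22} = 0.2863 / 0.8733 = 0.328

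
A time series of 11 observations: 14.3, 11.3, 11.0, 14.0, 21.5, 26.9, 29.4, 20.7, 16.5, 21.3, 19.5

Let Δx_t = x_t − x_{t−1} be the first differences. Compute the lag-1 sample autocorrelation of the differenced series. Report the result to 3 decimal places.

First differences Δx: -3.0, -0.3, 3.0, 7.5, 5.4, 2.5, -8.7, -4.2, 4.8, -1.8
Mean of differences = 0.5200
Numerator Σ(Δx_t−Δx̄)(Δx_{t+1}−Δx̄) = 57.0196
Denominator Σ(Δx_t−Δx̄)² = 226.6560
r_1(Δx) = 57.0196 / 226.6560 = 0.252

0.252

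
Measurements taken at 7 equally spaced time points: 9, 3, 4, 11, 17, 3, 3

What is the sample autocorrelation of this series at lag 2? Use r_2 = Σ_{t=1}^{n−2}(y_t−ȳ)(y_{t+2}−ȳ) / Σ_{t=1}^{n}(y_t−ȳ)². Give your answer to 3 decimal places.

-0.620

Mean ȳ = (9 + 3 + 4 + 11 + 17 + 3 + 3)/7 = 7.1429
Deviations from mean: 1.8571, -4.1429, -3.1429, 3.8571, 9.8571, -4.1429, -4.1429
Σ(y_t−ȳ)(y_{t+2}−ȳ) = (-5.8367) + (-15.9796) + (-30.9796) + (-15.9796) + (-40.8367) = -109.6122
Denominator Σ(y_t−ȳ)² = 176.8571
r_2 = -109.6122 / 176.8571 = -0.620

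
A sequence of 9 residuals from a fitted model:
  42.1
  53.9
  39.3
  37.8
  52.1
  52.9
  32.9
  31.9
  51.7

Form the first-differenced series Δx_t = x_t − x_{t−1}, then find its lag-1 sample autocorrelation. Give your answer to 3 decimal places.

-0.113

First differences Δx: 11.8, -14.6, -1.5, 14.3, 0.8, -20.0, -1.0, 19.8
Mean of differences = 1.2000
Numerator Σ(Δx_t−Δx̄)(Δx_{t+1}−Δx̄) = -151.2300
Denominator Σ(Δx_t−Δx̄)² = 1341.3000
r_1(Δx) = -151.2300 / 1341.3000 = -0.113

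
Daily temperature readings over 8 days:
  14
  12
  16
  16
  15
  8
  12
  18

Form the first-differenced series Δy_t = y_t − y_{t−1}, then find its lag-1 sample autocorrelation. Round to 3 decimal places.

First differences Δy: -2, 4, 0, -1, -7, 4, 6
Mean of differences = 0.5714
Numerator Σ(Δy_t−Δȳ)(Δy_{t+1}−Δȳ) = -5.3265
Denominator Σ(Δy_t−Δȳ)² = 119.7143
r_1(Δy) = -5.3265 / 119.7143 = -0.044

-0.044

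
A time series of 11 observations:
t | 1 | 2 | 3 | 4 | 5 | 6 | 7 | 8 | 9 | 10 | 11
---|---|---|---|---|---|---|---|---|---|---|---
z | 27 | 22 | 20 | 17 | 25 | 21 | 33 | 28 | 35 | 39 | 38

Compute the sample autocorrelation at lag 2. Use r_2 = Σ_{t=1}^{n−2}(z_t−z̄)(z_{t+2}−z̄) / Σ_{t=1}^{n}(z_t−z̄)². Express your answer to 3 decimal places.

Mean z̄ = (27 + 22 + 20 + 17 + 25 + 21 + 33 + 28 + 35 + 39 + 38)/11 = 27.7273
Numerator Σ_{t=1}^{9}(z_t−z̄)(z_{t+2}−z̄) = 260.2149
Denominator Σ(z_t−z̄)² = 574.1818
r_2 = 260.2149 / 574.1818 = 0.453

0.453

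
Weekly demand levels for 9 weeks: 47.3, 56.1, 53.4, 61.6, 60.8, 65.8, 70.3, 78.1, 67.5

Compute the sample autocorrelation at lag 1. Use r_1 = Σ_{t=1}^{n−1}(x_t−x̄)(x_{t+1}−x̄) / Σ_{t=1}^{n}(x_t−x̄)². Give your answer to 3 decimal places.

Mean x̄ = (47.3 + 56.1 + 53.4 + 61.6 + 60.8 + 65.8 + 70.3 + 78.1 + 67.5)/9 = 62.3222
Numerator Σ_{t=1}^{8}(x_t−x̄)(x_{t+1}−x̄) = 386.5473
Denominator Σ(x_t−x̄)² = 698.3156
r_1 = 386.5473 / 698.3156 = 0.554

0.554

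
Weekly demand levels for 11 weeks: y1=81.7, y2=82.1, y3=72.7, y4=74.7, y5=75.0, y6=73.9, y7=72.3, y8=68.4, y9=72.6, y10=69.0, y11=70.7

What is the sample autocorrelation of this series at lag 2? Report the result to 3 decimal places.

0.137

Mean ȳ = (81.7 + 82.1 + 72.7 + 74.7 + 75.0 + 73.9 + 72.3 + 68.4 + 72.6 + 69.0 + 70.7)/11 = 73.9182
Numerator Σ_{t=1}^{9}(y_t−ȳ)(y_{t+2}−ȳ) = 27.4493
Denominator Σ(y_t−ȳ)² = 200.1164
r_2 = 27.4493 / 200.1164 = 0.137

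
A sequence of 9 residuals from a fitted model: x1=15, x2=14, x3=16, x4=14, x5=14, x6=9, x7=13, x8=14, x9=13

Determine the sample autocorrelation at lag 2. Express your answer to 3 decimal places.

0.027

Mean x̄ = (15 + 14 + 16 + 14 + 14 + 9 + 13 + 14 + 13)/9 = 13.5556
Numerator Σ_{t=1}^{7}(x_t−x̄)(x_{t+2}−x̄) = 0.8272
Denominator Σ(x_t−x̄)² = 30.2222
r_2 = 0.8272 / 30.2222 = 0.027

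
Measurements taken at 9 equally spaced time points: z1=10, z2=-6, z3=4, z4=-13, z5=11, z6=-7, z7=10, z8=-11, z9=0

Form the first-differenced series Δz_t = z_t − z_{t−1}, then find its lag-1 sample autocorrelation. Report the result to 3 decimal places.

First differences Δz: -16, 10, -17, 24, -18, 17, -21, 11
Mean of differences = -1.2500
Numerator Σ(Δz_t−Δz̄)(Δz_{t+1}−Δz̄) = -2071.8125
Denominator Σ(Δz_t−Δz̄)² = 2383.5000
r_1(Δz) = -2071.8125 / 2383.5000 = -0.869

-0.869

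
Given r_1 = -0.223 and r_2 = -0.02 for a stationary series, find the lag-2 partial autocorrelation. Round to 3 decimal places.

φ_{22} = (r_2 − r_1²) / (1 − r_1²)
r_1² = (-0.223)² = 0.049729
Numerator = -0.02 − 0.0497 = -0.0697; denominator = 1 − 0.0497 = 0.9503
φ_{22} = -0.0697 / 0.9503 = -0.073

-0.073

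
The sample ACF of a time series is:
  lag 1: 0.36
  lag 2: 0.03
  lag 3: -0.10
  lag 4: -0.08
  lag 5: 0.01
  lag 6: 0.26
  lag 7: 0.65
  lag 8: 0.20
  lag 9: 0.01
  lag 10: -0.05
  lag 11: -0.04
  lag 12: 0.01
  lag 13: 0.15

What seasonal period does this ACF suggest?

The largest autocorrelation is r_7 = 0.65; the remaining lags stay at or below 0.36. The elevated value at lag 1 (0.36), dropping to 0.03 at lag 2, reflects decaying short-term dependence rather than seasonality.
The dominant spike at lag 7 indicates a seasonal period of 7.

7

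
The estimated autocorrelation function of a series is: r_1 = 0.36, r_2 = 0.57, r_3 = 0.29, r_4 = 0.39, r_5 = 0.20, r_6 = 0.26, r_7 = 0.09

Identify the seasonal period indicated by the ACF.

2

The largest autocorrelation is r_2 = 0.57, with a weaker echo at lag 4 (0.39); the remaining lags stay at or below 0.36.
The dominant spike at lag 2 indicates a seasonal period of 2.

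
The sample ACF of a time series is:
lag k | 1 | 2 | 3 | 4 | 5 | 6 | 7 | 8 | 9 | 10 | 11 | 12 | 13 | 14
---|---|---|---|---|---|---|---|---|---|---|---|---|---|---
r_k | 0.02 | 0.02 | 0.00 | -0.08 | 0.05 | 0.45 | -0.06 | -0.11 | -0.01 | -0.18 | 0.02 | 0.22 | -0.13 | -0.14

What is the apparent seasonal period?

6

The largest autocorrelation is r_6 = 0.45, with a weaker echo at lag 12 (0.22); the remaining lags stay at or below 0.05.
The dominant spike at lag 6 indicates a seasonal period of 6.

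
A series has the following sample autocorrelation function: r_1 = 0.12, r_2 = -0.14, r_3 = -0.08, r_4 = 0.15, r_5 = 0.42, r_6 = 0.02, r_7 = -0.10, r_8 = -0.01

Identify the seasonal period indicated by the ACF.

5

The largest autocorrelation is r_5 = 0.42; the remaining lags stay at or below 0.15.
The dominant spike at lag 5 indicates a seasonal period of 5.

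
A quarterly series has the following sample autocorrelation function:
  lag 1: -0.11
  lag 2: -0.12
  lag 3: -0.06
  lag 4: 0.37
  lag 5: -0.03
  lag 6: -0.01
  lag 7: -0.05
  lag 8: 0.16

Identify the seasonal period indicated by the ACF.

4

The largest autocorrelation is r_4 = 0.37, with a weaker echo at lag 8 (0.16); the remaining lags stay at or below -0.01.
The dominant spike at lag 4 indicates a seasonal period of 4.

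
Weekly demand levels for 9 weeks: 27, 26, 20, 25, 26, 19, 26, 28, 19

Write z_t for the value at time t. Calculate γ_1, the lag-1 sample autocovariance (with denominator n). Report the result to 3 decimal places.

Mean z̄ = (27 + 26 + 20 + 25 + 26 + 19 + 26 + 28 + 19)/9 = 24.0000
Σ_{t=1}^{8}(z_t−z̄)(z_{t+1}−z̄) = -36.0000
γ_1 = -36.0000 / 9 = -4.000

-4.000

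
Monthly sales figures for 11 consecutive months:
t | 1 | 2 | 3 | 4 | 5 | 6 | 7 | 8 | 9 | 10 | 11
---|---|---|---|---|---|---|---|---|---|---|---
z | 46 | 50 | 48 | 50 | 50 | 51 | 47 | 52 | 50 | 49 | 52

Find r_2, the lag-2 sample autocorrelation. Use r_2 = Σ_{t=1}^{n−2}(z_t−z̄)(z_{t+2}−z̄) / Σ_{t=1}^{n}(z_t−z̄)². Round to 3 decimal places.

0.182

Mean z̄ = (46 + 50 + 48 + 50 + 50 + 51 + 47 + 52 + 50 + 49 + 52)/11 = 49.5455
Numerator Σ_{t=1}^{9}(z_t−z̄)(z_{t+2}−z̄) = 6.6777
Denominator Σ(z_t−z̄)² = 36.7273
r_2 = 6.6777 / 36.7273 = 0.182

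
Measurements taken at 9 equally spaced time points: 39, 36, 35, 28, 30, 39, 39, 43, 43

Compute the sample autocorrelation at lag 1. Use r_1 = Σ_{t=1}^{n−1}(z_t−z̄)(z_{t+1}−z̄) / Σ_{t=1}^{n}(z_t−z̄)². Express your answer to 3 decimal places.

0.539

Mean z̄ = (39 + 36 + 35 + 28 + 30 + 39 + 39 + 43 + 43)/9 = 36.8889
Numerator Σ_{t=1}^{8}(z_t−z̄)(z_{t+1}−z̄) = 117.9877
Denominator Σ(z_t−z̄)² = 218.8889
r_1 = 117.9877 / 218.8889 = 0.539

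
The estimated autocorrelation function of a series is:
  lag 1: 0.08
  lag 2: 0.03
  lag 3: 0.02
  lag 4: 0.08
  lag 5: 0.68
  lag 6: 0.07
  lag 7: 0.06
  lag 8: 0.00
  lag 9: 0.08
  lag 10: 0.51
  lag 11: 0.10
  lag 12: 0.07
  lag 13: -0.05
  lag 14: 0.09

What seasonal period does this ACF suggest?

5

The largest autocorrelation is r_5 = 0.68, with a weaker echo at lag 10 (0.51); the remaining lags stay at or below 0.10.
The dominant spike at lag 5 indicates a seasonal period of 5.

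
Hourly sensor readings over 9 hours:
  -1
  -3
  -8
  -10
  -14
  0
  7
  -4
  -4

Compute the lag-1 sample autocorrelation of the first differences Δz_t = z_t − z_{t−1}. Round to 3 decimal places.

First differences Δz: -2, -5, -2, -4, 14, 7, -11, 0
Mean of differences = -0.3750
Numerator Σ(Δz_t−Δz̄)(Δz_{t+1}−Δz̄) = -7.5156
Denominator Σ(Δz_t−Δz̄)² = 413.8750
r_1(Δz) = -7.5156 / 413.8750 = -0.018

-0.018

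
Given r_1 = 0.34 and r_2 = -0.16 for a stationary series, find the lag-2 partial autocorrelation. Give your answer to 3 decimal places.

φ_{22} = (r_2 − r_1²) / (1 − r_1²)
r_1² = (0.34)² = 0.1156
Numerator = -0.16 − 0.1156 = -0.2756; denominator = 1 − 0.1156 = 0.8844
φ_{22} = -0.2756 / 0.8844 = -0.312

-0.312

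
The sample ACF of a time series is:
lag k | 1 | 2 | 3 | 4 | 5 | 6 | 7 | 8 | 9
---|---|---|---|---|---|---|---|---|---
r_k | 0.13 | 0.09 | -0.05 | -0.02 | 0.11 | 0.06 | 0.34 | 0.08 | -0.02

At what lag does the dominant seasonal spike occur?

7

The largest autocorrelation is r_7 = 0.34; the remaining lags stay at or below 0.13.
The dominant spike at lag 7 indicates a seasonal period of 7.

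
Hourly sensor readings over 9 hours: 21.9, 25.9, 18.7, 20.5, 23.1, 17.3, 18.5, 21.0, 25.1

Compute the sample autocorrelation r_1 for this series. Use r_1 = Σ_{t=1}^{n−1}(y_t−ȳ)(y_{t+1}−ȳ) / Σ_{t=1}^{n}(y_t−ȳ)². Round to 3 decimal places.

-0.067

Mean ȳ = (21.9 + 25.9 + 18.7 + 20.5 + 23.1 + 17.3 + 18.5 + 21.0 + 25.1)/9 = 21.3333
Numerator Σ_{t=1}^{8}(y_t−ȳ)(y_{t+1}−ȳ) = -4.7244
Denominator Σ(y_t−ȳ)² = 70.5200
r_1 = -4.7244 / 70.5200 = -0.067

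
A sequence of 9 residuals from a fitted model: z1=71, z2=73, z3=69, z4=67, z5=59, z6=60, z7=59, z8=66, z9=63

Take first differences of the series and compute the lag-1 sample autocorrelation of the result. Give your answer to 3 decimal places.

-0.207

First differences Δz: 2, -4, -2, -8, 1, -1, 7, -3
Mean of differences = -1.0000
Numerator Σ(Δz_t−Δz̄)(Δz_{t+1}−Δz̄) = -29.0000
Denominator Σ(Δz_t−Δz̄)² = 140.0000
r_1(Δz) = -29.0000 / 140.0000 = -0.207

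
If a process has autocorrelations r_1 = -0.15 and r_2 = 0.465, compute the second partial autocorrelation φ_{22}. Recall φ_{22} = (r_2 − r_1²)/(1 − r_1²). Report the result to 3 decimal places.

0.453

φ_{22} = (r_2 − r_1²) / (1 − r_1²)
r_1² = (-0.15)² = 0.0225
Numerator = 0.465 − 0.0225 = 0.4425; denominator = 1 − 0.0225 = 0.9775
φ_{22} = 0.4425 / 0.9775 = 0.453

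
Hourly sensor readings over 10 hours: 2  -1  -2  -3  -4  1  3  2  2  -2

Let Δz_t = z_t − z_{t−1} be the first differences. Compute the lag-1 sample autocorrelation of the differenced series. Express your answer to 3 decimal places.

First differences Δz: -3, -1, -1, -1, 5, 2, -1, 0, -4
Mean of differences = -0.4444
Numerator Σ(Δz_t−Δz̄)(Δz_{t+1}−Δz̄) = 9.1358
Denominator Σ(Δz_t−Δz̄)² = 56.2222
r_1(Δz) = 9.1358 / 56.2222 = 0.162

0.162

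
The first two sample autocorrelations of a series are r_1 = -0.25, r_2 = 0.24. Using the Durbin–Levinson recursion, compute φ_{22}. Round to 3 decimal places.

0.189

φ_{22} = (r_2 − r_1²) / (1 − r_1²)
r_1² = (-0.25)² = 0.0625
Numerator = 0.24 − 0.0625 = 0.1775; denominator = 1 − 0.0625 = 0.9375
φ_{22} = 0.1775 / 0.9375 = 0.189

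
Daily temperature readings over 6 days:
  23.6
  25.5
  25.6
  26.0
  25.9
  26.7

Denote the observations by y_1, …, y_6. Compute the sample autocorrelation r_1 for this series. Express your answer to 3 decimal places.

0.124

Mean ȳ = (23.6 + 25.5 + 25.6 + 26.0 + 25.9 + 26.7)/6 = 25.5500
Numerator Σ_{t=1}^{5}(y_t−ȳ)(y_{t+1}−ȳ) = 0.6775
Denominator Σ(y_t−ȳ)² = 5.4550
r_1 = 0.6775 / 5.4550 = 0.124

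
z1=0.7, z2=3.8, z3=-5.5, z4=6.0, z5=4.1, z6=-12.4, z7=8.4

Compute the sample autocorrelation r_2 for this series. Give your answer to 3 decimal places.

-0.151

Mean z̄ = (0.7 + 3.8 − 5.5 + 6.0 + 4.1 − 12.4 + 8.4)/7 = 0.7286
Deviations from mean: -0.0286, 3.0714, -6.2286, 5.2714, 3.3714, -13.1286, 7.6714
Σ(z_t−z̄)(z_{t+2}−z̄) = (0.1780) + (16.1908) + (-20.9992) + (-69.2063) + (25.8637) = -47.9731
Denominator Σ(z_t−z̄)² = 318.5943
r_2 = -47.9731 / 318.5943 = -0.151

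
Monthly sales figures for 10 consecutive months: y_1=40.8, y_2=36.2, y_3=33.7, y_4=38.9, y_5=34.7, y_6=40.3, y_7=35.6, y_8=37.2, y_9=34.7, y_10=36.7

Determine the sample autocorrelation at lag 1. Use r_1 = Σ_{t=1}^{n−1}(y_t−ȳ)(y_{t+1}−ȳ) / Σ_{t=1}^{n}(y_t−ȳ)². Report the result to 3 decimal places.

-0.451

Mean ȳ = (40.8 + 36.2 + 33.7 + 38.9 + 34.7 + 40.3 + 35.6 + 37.2 + 34.7 + 36.7)/10 = 36.8800
Numerator Σ_{t=1}^{9}(y_t−ȳ)(y_{t+1}−ȳ) = -23.8784
Denominator Σ(y_t−ȳ)² = 52.9960
r_1 = -23.8784 / 52.9960 = -0.451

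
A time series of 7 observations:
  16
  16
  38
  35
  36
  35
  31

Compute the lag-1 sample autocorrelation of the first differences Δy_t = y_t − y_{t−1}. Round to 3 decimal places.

-0.253

First differences Δy: 0, 22, -3, 1, -1, -4
Mean of differences = 2.5000
Numerator Σ(Δy_t−Δȳ)(Δy_{t+1}−Δȳ) = -119.7500
Denominator Σ(Δy_t−Δȳ)² = 473.5000
r_1(Δy) = -119.7500 / 473.5000 = -0.253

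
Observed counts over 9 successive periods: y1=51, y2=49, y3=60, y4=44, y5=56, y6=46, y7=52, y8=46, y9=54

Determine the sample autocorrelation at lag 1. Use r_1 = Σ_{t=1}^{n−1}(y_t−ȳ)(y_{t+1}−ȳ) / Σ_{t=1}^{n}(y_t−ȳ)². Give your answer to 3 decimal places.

Mean ȳ = (51 + 49 + 60 + 44 + 56 + 46 + 52 + 46 + 54)/9 = 50.8889
Numerator Σ_{t=1}^{8}(y_t−ȳ)(y_{t+1}−ȳ) = -166.4568
Denominator Σ(y_t−ȳ)² = 218.8889
r_1 = -166.4568 / 218.8889 = -0.760

-0.760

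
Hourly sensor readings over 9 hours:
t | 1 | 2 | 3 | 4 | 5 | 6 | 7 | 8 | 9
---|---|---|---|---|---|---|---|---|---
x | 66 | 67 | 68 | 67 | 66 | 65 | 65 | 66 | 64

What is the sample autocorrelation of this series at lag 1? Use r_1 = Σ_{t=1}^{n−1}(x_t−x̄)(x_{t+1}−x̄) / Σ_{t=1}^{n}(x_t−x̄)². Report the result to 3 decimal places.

0.417

Mean x̄ = (66 + 67 + 68 + 67 + 66 + 65 + 65 + 66 + 64)/9 = 66.0000
Numerator Σ_{t=1}^{8}(x_t−x̄)(x_{t+1}−x̄) = 5.0000
Denominator Σ(x_t−x̄)² = 12.0000
r_1 = 5.0000 / 12.0000 = 0.417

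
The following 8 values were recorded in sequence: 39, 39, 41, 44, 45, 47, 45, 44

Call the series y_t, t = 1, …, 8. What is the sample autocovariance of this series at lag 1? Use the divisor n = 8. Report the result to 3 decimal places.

5.250

Mean ȳ = (39 + 39 + 41 + 44 + 45 + 47 + 45 + 44)/8 = 43.0000
Σ_{t=1}^{7}(y_t−ȳ)(y_{t+1}−ȳ) = 42.0000
γ_1 = 42.0000 / 8 = 5.250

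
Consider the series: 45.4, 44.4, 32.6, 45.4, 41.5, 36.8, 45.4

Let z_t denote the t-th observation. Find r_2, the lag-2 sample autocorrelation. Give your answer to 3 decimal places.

Mean z̄ = (45.4 + 44.4 + 32.6 + 45.4 + 41.5 + 36.8 + 45.4)/7 = 41.6429
Numerator Σ_{t=1}^{5}(z_t−z̄)(z_{t+2}−z̄) = -41.0565
Denominator Σ(z_t−z̄)² = 155.1971
r_2 = -41.0565 / 155.1971 = -0.265

-0.265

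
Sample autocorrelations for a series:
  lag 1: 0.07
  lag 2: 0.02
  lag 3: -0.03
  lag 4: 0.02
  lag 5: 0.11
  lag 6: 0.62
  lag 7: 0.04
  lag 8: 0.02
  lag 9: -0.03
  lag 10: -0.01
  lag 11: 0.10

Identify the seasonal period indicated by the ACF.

6

The largest autocorrelation is r_6 = 0.62; the remaining lags stay at or below 0.11.
The dominant spike at lag 6 indicates a seasonal period of 6.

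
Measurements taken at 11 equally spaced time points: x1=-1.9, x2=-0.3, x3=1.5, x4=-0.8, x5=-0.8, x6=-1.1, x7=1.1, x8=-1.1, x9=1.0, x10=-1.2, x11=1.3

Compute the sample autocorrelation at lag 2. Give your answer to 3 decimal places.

Mean x̄ = (-1.9 − 0.3 + 1.5 − 0.8 − 0.8 − 1.1 + 1.1 − 1.1 + 1.0 − 1.2 + 1.3)/11 = -0.2091
Numerator Σ_{t=1}^{9}(x_t−x̄)(x_{t+2}−x̄) = 0.9907
Denominator Σ(x_t−x̄)² = 14.5091
r_2 = 0.9907 / 14.5091 = 0.068

0.068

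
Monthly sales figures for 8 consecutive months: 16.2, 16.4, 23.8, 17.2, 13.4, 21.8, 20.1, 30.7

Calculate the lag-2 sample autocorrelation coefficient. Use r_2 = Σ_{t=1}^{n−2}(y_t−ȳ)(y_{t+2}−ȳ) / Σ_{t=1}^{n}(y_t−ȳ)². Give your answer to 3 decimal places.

-0.076

Mean ȳ = (16.2 + 16.4 + 23.8 + 17.2 + 13.4 + 21.8 + 20.1 + 30.7)/8 = 19.9500
Numerator Σ_{t=1}^{6}(y_t−ȳ)(y_{t+2}−ȳ) = -16.0750
Denominator Σ(y_t−ȳ)² = 210.9600
r_2 = -16.0750 / 210.9600 = -0.076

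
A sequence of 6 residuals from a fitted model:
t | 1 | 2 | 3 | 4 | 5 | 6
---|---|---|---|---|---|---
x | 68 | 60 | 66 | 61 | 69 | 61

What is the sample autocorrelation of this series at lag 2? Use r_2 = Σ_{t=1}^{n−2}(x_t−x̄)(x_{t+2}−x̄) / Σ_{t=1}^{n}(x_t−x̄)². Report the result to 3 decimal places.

0.496

Mean x̄ = (68 + 60 + 66 + 61 + 69 + 61)/6 = 64.1667
Deviations from mean: 3.8333, -4.1667, 1.8333, -3.1667, 4.8333, -3.1667
Σ(x_t−x̄)(x_{t+2}−x̄) = (7.0278) + (13.1944) + (8.8611) + (10.0278) = 39.1111
Denominator Σ(x_t−x̄)² = 78.8333
r_2 = 39.1111 / 78.8333 = 0.496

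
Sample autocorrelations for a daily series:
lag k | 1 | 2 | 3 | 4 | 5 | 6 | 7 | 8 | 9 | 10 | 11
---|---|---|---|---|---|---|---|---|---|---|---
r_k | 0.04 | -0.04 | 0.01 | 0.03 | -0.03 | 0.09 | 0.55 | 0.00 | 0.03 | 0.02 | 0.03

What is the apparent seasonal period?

The largest autocorrelation is r_7 = 0.55; the remaining lags stay at or below 0.09.
The dominant spike at lag 7 indicates a seasonal period of 7.

7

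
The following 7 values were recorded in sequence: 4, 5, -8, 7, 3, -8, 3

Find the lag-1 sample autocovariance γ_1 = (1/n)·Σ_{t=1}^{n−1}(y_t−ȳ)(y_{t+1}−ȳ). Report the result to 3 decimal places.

-14.697

Mean ȳ = (4 + 5 − 8 + 7 + 3 − 8 + 3)/7 = 0.8571
Deviations: 3.1429, 4.1429, -8.8571, 6.1429, 2.1429, -8.8571, 2.1429
Σ_{t=1}^{6}(y_t−ȳ)(y_{t+1}−ȳ) = -102.8776
γ_1 = -102.8776 / 7 = -14.697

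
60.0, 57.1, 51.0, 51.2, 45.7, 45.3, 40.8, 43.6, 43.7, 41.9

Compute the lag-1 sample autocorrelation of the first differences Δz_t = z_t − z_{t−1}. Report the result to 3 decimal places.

First differences Δz: -2.9, -6.1, 0.2, -5.5, -0.4, -4.5, 2.8, 0.1, -1.8
Mean of differences = -2.0111
Numerator Σ(Δz_t−Δz̄)(Δz_{t+1}−Δz̄) = -24.1235
Denominator Σ(Δz_t−Δz̄)² = 71.0089
r_1(Δz) = -24.1235 / 71.0089 = -0.340

-0.340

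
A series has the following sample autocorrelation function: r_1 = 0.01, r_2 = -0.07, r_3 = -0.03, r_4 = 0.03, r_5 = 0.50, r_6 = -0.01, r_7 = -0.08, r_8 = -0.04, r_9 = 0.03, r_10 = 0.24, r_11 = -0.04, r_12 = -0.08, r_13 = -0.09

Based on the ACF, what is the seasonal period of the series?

5

The largest autocorrelation is r_5 = 0.50, with a weaker echo at lag 10 (0.24); the remaining lags stay at or below 0.03.
The dominant spike at lag 5 indicates a seasonal period of 5.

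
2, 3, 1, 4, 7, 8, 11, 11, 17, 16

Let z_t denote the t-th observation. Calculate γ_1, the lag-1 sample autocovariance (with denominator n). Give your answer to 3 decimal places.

20.500

Mean z̄ = (2 + 3 + 1 + 4 + 7 + 8 + 11 + 11 + 17 + 16)/10 = 8.0000
Σ_{t=1}^{9}(z_t−z̄)(z_{t+1}−z̄) = 205.0000
γ_1 = 205.0000 / 10 = 20.500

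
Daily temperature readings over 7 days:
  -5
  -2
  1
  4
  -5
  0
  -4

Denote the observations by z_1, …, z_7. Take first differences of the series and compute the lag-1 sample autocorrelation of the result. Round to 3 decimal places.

-0.500

First differences Δz: 3, 3, 3, -9, 5, -4
Mean of differences = 0.1667
Numerator Σ(Δz_t−Δz̄)(Δz_{t+1}−Δz̄) = -74.3611
Denominator Σ(Δz_t−Δz̄)² = 148.8333
r_1(Δz) = -74.3611 / 148.8333 = -0.500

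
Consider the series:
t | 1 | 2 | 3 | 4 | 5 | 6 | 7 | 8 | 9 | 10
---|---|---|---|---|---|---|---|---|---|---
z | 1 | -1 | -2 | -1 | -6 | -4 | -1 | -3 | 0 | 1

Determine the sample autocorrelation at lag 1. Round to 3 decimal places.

0.195

Mean z̄ = (1 − 1 − 2 − 1 − 6 − 4 − 1 − 3 + 0 + 1)/10 = -1.6000
Numerator Σ_{t=1}^{9}(z_t−z̄)(z_{t+1}−z̄) = 8.6400
Denominator Σ(z_t−z̄)² = 44.4000
r_1 = 8.6400 / 44.4000 = 0.195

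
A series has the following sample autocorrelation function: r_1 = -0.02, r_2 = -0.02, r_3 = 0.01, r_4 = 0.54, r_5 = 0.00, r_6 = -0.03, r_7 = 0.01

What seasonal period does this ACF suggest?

4

The largest autocorrelation is r_4 = 0.54; the remaining lags stay at or below 0.01.
The dominant spike at lag 4 indicates a seasonal period of 4.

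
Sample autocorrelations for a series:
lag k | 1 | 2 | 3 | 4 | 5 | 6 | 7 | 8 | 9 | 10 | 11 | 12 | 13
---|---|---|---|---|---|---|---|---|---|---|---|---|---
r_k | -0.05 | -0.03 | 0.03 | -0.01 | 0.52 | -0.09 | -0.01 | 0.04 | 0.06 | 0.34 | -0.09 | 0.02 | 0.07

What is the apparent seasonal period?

The largest autocorrelation is r_5 = 0.52, with a weaker echo at lag 10 (0.34); the remaining lags stay at or below 0.07.
The dominant spike at lag 5 indicates a seasonal period of 5.

5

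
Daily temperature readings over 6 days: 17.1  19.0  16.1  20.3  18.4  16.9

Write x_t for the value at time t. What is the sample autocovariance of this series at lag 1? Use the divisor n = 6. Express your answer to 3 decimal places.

Mean x̄ = (17.1 + 19.0 + 16.1 + 20.3 + 18.4 + 16.9)/6 = 17.9667
Deviations: -0.8667, 1.0333, -1.8667, 2.3333, 0.4333, -1.0667
Σ_{t=1}^{5}(x_t−x̄)(x_{t+1}−x̄) = -6.6311
γ_1 = -6.6311 / 6 = -1.105

-1.105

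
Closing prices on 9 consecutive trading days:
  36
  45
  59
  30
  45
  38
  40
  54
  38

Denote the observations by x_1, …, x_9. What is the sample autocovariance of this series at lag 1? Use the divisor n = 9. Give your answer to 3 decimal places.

Mean x̄ = (36 + 45 + 59 + 30 + 45 + 38 + 40 + 54 + 38)/9 = 42.7778
Σ_{t=1}^{8}(x_t−x̄)(x_{t+1}−x̄) = -296.8272
γ_1 = -296.8272 / 9 = -32.981

-32.981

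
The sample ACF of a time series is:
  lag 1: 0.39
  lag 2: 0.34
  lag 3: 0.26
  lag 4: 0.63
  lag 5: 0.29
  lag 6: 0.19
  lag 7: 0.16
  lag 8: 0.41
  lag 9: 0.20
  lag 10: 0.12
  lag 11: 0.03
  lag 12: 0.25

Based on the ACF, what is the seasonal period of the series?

4

The largest autocorrelation is r_4 = 0.63, with a weaker echo at lag 8 (0.41); the remaining lags stay at or below 0.39. The elevated value at lag 1 (0.39), dropping to 0.34 at lag 2, reflects decaying short-term dependence rather than seasonality.
The dominant spike at lag 4 indicates a seasonal period of 4.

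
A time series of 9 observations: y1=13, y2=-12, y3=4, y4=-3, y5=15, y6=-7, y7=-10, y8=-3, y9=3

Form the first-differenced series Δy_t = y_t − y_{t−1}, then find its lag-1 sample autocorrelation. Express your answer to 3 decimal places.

First differences Δy: -25, 16, -7, 18, -22, -3, 7, 6
Mean of differences = -1.2500
Numerator Σ(Δy_t−Δȳ)(Δy_{t+1}−Δȳ) = -937.3125
Denominator Σ(Δy_t−Δȳ)² = 1819.5000
r_1(Δy) = -937.3125 / 1819.5000 = -0.515

-0.515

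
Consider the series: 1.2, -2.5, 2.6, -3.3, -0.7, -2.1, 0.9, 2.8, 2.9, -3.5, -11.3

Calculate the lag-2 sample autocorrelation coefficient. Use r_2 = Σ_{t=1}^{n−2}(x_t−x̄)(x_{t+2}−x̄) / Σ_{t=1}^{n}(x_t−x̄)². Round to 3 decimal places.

-0.169

Mean x̄ = (1.2 − 2.5 + 2.6 − 3.3 − 0.7 − 2.1 + 0.9 + 2.8 + 2.9 − 3.5 − 11.3)/11 = -1.1818
Numerator Σ_{t=1}^{9}(x_t−x̄)(x_{t+2}−x̄) = -29.1198
Denominator Σ(x_t−x̄)² = 171.8764
r_2 = -29.1198 / 171.8764 = -0.169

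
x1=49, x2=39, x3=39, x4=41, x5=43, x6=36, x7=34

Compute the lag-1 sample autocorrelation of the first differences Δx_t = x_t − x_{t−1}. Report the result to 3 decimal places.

First differences Δx: -10, 0, 2, 2, -7, -2
Mean of differences = -2.5000
Numerator Σ(Δx_t−Δx̄)(Δx_{t+1}−Δx̄) = -9.7500
Denominator Σ(Δx_t−Δx̄)² = 123.5000
r_1(Δx) = -9.7500 / 123.5000 = -0.079

-0.079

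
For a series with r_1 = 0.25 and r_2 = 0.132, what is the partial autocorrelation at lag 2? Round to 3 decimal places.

φ_{22} = (r_2 − r_1²) / (1 − r_1²)
r_1² = (0.25)² = 0.0625
Numerator = 0.132 − 0.0625 = 0.0695; denominator = 1 − 0.0625 = 0.9375
φ_{22} = 0.0695 / 0.9375 = 0.074

0.074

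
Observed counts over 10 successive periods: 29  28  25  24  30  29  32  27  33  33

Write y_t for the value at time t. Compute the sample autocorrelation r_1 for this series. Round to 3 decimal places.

0.239

Mean ȳ = (29 + 28 + 25 + 24 + 30 + 29 + 32 + 27 + 33 + 33)/10 = 29.0000
Numerator Σ_{t=1}^{9}(y_t−ȳ)(y_{t+1}−ȳ) = 21.0000
Denominator Σ(y_t−ȳ)² = 88.0000
r_1 = 21.0000 / 88.0000 = 0.239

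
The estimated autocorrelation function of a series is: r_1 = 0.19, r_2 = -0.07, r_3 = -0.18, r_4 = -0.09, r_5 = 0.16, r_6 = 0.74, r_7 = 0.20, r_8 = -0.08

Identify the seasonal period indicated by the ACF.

6

The largest autocorrelation is r_6 = 0.74; the remaining lags stay at or below 0.20.
The dominant spike at lag 6 indicates a seasonal period of 6.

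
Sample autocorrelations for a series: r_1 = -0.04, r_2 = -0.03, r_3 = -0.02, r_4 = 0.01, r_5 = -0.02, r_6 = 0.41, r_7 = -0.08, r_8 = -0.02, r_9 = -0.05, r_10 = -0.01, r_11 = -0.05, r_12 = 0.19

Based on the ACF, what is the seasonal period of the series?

6

The largest autocorrelation is r_6 = 0.41, with a weaker echo at lag 12 (0.19); the remaining lags stay at or below 0.01.
The dominant spike at lag 6 indicates a seasonal period of 6.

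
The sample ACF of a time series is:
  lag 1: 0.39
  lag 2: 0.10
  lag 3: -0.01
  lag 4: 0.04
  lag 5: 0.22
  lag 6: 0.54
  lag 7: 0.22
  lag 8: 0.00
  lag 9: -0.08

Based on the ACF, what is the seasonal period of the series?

6

The largest autocorrelation is r_6 = 0.54; the remaining lags stay at or below 0.39. The elevated value at lag 1 (0.39), dropping to 0.10 at lag 2, reflects decaying short-term dependence rather than seasonality.
The dominant spike at lag 6 indicates a seasonal period of 6.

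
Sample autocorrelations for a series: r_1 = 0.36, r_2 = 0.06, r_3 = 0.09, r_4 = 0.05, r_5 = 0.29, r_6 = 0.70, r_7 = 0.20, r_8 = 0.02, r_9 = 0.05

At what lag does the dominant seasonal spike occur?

6

The largest autocorrelation is r_6 = 0.70; the remaining lags stay at or below 0.36. The elevated value at lag 1 (0.36), dropping to 0.06 at lag 2, reflects decaying short-term dependence rather than seasonality.
The dominant spike at lag 6 indicates a seasonal period of 6.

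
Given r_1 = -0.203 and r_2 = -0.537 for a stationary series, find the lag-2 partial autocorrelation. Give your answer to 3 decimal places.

-0.603

φ_{22} = (r_2 − r_1²) / (1 − r_1²)
r_1² = (-0.203)² = 0.041209
Numerator = -0.537 − 0.0412 = -0.5782; denominator = 1 − 0.0412 = 0.9588
φ_{22} = -0.5782 / 0.9588 = -0.603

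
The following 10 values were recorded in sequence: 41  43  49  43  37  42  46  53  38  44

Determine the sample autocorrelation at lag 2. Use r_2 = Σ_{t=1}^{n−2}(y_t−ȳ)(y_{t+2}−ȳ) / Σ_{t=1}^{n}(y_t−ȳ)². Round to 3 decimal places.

-0.427

Mean ȳ = (41 + 43 + 49 + 43 + 37 + 42 + 46 + 53 + 38 + 44)/10 = 43.6000
Numerator Σ_{t=1}^{8}(y_t−ȳ)(y_{t+2}−ȳ) = -88.9200
Denominator Σ(y_t−ȳ)² = 208.4000
r_2 = -88.9200 / 208.4000 = -0.427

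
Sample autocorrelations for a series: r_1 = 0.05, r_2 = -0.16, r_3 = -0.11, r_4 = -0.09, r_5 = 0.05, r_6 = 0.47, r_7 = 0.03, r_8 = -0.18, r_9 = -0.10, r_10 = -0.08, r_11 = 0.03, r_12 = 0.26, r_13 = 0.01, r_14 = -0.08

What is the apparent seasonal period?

The largest autocorrelation is r_6 = 0.47, with a weaker echo at lag 12 (0.26); the remaining lags stay at or below 0.05.
The dominant spike at lag 6 indicates a seasonal period of 6.

6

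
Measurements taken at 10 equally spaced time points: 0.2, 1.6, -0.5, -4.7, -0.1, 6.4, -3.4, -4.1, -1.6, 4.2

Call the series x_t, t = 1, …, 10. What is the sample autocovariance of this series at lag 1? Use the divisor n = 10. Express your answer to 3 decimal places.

-0.760

Mean x̄ = (0.2 + 1.6 − 0.5 − 4.7 − 0.1 + 6.4 − 3.4 − 4.1 − 1.6 + 4.2)/10 = -0.2000
Σ_{t=1}^{9}(x_t−x̄)(x_{t+1}−x̄) = -7.6000
γ_1 = -7.6000 / 10 = -0.760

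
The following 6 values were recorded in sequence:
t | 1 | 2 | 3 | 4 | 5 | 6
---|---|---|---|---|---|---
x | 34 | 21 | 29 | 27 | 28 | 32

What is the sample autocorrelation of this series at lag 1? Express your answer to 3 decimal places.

Mean x̄ = (34 + 21 + 29 + 27 + 28 + 32)/6 = 28.5000
Σ(x_t−x̄)(x_{t+1}−x̄) = (-41.2500) + (-3.7500) + (-0.7500) + (0.7500) + (-1.7500) = -46.7500
Denominator Σ(x_t−x̄)² = 101.5000
r_1 = -46.7500 / 101.5000 = -0.461

-0.461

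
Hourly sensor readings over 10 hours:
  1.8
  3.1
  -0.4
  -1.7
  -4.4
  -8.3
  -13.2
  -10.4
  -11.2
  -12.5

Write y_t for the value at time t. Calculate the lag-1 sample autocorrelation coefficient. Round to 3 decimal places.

Mean ȳ = (1.8 + 3.1 − 0.4 − 1.7 − 4.4 − 8.3 − 13.2 − 10.4 − 11.2 − 12.5)/10 = -5.7200
Numerator Σ_{t=1}^{9}(y_t−ȳ)(y_{t+1}−ȳ) = 253.6416
Denominator Σ(y_t−ȳ)² = 341.0560
r_1 = 253.6416 / 341.0560 = 0.744

0.744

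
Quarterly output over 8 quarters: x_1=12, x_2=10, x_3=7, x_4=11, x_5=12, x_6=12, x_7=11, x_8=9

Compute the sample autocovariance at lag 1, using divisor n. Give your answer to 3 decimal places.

Mean x̄ = (12 + 10 + 7 + 11 + 12 + 12 + 11 + 9)/8 = 10.5000
Σ_{t=1}^{7}(x_t−x̄)(x_{t+1}−x̄) = 2.2500
γ_1 = 2.2500 / 8 = 0.281

0.281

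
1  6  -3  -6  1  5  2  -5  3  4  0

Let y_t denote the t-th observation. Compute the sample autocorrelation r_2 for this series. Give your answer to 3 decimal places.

Mean ȳ = (1 + 6 − 3 − 6 + 1 + 5 + 2 − 5 + 3 + 4 + 0)/11 = 0.7273
Numerator Σ_{t=1}^{9}(y_t−ȳ)(y_{t+2}−ȳ) = -107.8760
Denominator Σ(y_t−ȳ)² = 156.1818
r_2 = -107.8760 / 156.1818 = -0.691

-0.691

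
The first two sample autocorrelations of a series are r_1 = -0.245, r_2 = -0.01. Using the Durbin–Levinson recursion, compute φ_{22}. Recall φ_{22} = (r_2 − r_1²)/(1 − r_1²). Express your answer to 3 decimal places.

φ_{22} = (r_2 − r_1²) / (1 − r_1²)
r_1² = (-0.245)² = 0.060025
Numerator = -0.01 − 0.0600 = -0.0700; denominator = 1 − 0.0600 = 0.9400
φ_{22} = -0.0700 / 0.9400 = -0.074

-0.074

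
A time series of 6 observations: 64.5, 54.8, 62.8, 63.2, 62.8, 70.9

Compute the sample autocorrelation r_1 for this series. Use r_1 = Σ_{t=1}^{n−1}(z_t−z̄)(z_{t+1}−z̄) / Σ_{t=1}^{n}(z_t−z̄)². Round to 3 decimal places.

-0.083

Mean z̄ = (64.5 + 54.8 + 62.8 + 63.2 + 62.8 + 70.9)/6 = 63.1667
Σ(z_t−z̄)(z_{t+1}−z̄) = (-11.1556) + (3.0678) + (-0.0122) + (-0.0122) + (-2.8356) = -10.9478
Denominator Σ(z_t−z̄)² = 131.8533
r_1 = -10.9478 / 131.8533 = -0.083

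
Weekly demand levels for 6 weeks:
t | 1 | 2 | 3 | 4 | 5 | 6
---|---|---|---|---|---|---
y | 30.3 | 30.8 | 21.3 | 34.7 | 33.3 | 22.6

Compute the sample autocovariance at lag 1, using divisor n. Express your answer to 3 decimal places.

-9.627

Mean ȳ = (30.3 + 30.8 + 21.3 + 34.7 + 33.3 + 22.6)/6 = 28.8333
Deviations: 1.4667, 1.9667, -7.5333, 5.8667, 4.4667, -6.2333
Σ_{t=1}^{5}(y_t−ȳ)(y_{t+1}−ȳ) = -57.7644
γ_1 = -57.7644 / 6 = -9.627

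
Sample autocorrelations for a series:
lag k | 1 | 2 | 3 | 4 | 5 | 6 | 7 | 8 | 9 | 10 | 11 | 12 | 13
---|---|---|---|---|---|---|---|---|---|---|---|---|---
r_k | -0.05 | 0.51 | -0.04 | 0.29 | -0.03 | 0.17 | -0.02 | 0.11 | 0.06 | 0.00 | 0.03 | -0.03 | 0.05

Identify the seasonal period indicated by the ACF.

2

The largest autocorrelation is r_2 = 0.51, with weaker echoes at lags 4 (0.29) and 6 (0.17); the remaining lags stay at or below 0.11.
The dominant spike at lag 2 indicates a seasonal period of 2.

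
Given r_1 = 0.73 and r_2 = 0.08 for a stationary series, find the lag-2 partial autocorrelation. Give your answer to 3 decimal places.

φ_{22} = (r_2 − r_1²) / (1 − r_1²)
r_1² = (0.73)² = 0.5329
Numerator = 0.08 − 0.5329 = -0.4529; denominator = 1 − 0.5329 = 0.4671
φ_{22} = -0.4529 / 0.4671 = -0.970

-0.970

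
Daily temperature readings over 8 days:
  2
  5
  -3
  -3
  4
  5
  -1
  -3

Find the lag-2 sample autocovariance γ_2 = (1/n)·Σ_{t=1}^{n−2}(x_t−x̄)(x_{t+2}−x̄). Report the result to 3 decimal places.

Mean x̄ = (2 + 5 − 3 − 3 + 4 + 5 − 1 − 3)/8 = 0.7500
Deviations: 1.2500, 4.2500, -3.7500, -3.7500, 3.2500, 4.2500, -1.7500, -3.7500
Σ_{t=1}^{6}(x_t−x̄)(x_{t+2}−x̄) = -70.3750
γ_2 = -70.3750 / 8 = -8.797

-8.797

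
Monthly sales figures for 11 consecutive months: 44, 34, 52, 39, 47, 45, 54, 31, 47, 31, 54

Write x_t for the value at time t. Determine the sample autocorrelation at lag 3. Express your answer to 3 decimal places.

Mean x̄ = (44 + 34 + 52 + 39 + 47 + 45 + 54 + 31 + 47 + 31 + 54)/11 = 43.4545
Numerator Σ_{t=1}^{8}(x_t−x̄)(x_{t+3}−x̄) = -371.0744
Denominator Σ(x_t−x̄)² = 742.7273
r_3 = -371.0744 / 742.7273 = -0.500

-0.500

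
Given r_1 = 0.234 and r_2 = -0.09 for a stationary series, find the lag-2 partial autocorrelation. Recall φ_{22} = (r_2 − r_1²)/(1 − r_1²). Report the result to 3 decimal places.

φ_{22} = (r_2 − r_1²) / (1 − r_1²)
r_1² = (0.234)² = 0.054756
Numerator = -0.09 − 0.0548 = -0.1448; denominator = 1 − 0.0548 = 0.9452
φ_{22} = -0.1448 / 0.9452 = -0.153

-0.153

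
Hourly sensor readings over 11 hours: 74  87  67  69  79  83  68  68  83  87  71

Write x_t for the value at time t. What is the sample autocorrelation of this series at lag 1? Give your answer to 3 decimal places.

-0.132

Mean x̄ = (74 + 87 + 67 + 69 + 79 + 83 + 68 + 68 + 83 + 87 + 71)/11 = 76.0000
Numerator Σ_{t=1}^{10}(x_t−x̄)(x_{t+1}−x̄) = -84.0000
Denominator Σ(x_t−x̄)² = 636.0000
r_1 = -84.0000 / 636.0000 = -0.132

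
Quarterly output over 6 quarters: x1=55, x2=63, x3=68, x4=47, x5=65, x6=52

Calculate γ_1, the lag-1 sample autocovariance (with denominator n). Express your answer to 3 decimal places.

Mean x̄ = (55 + 63 + 68 + 47 + 65 + 52)/6 = 58.3333
Σ_{t=1}^{5}(x_t−x̄)(x_{t+1}−x̄) = -197.7778
γ_1 = -197.7778 / 6 = -32.963

-32.963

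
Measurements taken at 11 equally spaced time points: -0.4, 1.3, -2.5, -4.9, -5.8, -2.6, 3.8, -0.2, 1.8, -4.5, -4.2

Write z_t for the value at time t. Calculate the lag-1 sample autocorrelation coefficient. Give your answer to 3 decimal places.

0.271

Mean z̄ = (-0.4 + 1.3 − 2.5 − 4.9 − 5.8 − 2.6 + 3.8 − 0.2 + 1.8 − 4.5 − 4.2)/11 = -1.6545
Numerator Σ_{t=1}^{10}(z_t−z̄)(z_{t+1}−z̄) = 26.5407
Denominator Σ(z_t−z̄)² = 98.0073
r_1 = 26.5407 / 98.0073 = 0.271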